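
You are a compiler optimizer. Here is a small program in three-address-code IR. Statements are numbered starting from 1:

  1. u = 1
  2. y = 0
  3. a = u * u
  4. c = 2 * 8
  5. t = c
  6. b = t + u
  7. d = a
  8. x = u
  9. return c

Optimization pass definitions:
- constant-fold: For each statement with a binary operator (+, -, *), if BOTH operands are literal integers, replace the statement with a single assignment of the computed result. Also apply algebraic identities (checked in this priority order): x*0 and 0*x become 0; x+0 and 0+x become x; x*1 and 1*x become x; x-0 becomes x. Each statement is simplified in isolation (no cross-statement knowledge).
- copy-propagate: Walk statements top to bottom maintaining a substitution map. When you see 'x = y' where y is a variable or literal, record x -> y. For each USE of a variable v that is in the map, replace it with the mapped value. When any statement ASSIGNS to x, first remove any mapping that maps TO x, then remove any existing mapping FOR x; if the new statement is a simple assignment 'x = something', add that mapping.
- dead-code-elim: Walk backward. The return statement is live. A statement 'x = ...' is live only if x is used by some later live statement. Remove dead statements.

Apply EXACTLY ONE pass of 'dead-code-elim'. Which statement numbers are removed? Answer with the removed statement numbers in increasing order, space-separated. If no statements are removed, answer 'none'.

Answer: 1 2 3 5 6 7 8

Derivation:
Backward liveness scan:
Stmt 1 'u = 1': DEAD (u not in live set [])
Stmt 2 'y = 0': DEAD (y not in live set [])
Stmt 3 'a = u * u': DEAD (a not in live set [])
Stmt 4 'c = 2 * 8': KEEP (c is live); live-in = []
Stmt 5 't = c': DEAD (t not in live set ['c'])
Stmt 6 'b = t + u': DEAD (b not in live set ['c'])
Stmt 7 'd = a': DEAD (d not in live set ['c'])
Stmt 8 'x = u': DEAD (x not in live set ['c'])
Stmt 9 'return c': KEEP (return); live-in = ['c']
Removed statement numbers: [1, 2, 3, 5, 6, 7, 8]
Surviving IR:
  c = 2 * 8
  return c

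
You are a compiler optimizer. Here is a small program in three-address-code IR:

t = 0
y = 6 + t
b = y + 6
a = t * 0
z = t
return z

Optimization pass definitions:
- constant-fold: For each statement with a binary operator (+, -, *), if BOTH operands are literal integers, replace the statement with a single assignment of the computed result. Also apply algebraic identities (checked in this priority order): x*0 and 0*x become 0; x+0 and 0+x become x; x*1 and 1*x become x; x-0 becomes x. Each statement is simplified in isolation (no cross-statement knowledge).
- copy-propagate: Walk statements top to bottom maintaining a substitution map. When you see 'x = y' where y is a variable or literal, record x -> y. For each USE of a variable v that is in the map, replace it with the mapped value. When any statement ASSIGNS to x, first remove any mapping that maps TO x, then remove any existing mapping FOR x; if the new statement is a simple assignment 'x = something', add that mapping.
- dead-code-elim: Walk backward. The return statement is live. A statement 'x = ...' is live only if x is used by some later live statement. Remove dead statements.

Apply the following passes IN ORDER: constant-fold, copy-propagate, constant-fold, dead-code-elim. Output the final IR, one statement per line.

Answer: return 0

Derivation:
Initial IR:
  t = 0
  y = 6 + t
  b = y + 6
  a = t * 0
  z = t
  return z
After constant-fold (6 stmts):
  t = 0
  y = 6 + t
  b = y + 6
  a = 0
  z = t
  return z
After copy-propagate (6 stmts):
  t = 0
  y = 6 + 0
  b = y + 6
  a = 0
  z = 0
  return 0
After constant-fold (6 stmts):
  t = 0
  y = 6
  b = y + 6
  a = 0
  z = 0
  return 0
After dead-code-elim (1 stmts):
  return 0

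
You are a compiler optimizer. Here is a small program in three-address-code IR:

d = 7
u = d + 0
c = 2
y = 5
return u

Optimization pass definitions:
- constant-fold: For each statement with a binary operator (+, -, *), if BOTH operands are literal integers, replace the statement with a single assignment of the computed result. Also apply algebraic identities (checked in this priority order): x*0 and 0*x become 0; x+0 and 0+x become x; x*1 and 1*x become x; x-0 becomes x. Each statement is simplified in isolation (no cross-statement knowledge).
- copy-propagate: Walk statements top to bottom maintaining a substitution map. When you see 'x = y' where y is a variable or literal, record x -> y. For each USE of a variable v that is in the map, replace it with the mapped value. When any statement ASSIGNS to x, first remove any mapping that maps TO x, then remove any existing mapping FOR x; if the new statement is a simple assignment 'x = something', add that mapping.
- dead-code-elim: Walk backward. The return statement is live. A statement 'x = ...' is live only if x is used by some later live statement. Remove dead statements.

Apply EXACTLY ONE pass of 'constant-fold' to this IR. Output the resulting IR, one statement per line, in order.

Applying constant-fold statement-by-statement:
  [1] d = 7  (unchanged)
  [2] u = d + 0  -> u = d
  [3] c = 2  (unchanged)
  [4] y = 5  (unchanged)
  [5] return u  (unchanged)
Result (5 stmts):
  d = 7
  u = d
  c = 2
  y = 5
  return u

Answer: d = 7
u = d
c = 2
y = 5
return u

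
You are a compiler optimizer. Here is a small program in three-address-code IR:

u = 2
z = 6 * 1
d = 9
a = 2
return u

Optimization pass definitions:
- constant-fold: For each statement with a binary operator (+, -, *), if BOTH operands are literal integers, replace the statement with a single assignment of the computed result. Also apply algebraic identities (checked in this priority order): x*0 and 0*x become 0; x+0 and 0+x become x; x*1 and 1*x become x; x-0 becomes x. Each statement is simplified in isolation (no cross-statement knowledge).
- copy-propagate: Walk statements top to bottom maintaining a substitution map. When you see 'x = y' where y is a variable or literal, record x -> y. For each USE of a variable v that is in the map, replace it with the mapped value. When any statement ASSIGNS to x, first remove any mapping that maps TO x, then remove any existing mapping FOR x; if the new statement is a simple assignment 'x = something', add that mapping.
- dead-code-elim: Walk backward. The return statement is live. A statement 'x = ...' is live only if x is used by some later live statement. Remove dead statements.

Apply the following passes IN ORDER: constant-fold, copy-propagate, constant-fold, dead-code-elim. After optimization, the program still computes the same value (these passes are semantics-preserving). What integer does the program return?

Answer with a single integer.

Answer: 2

Derivation:
Initial IR:
  u = 2
  z = 6 * 1
  d = 9
  a = 2
  return u
After constant-fold (5 stmts):
  u = 2
  z = 6
  d = 9
  a = 2
  return u
After copy-propagate (5 stmts):
  u = 2
  z = 6
  d = 9
  a = 2
  return 2
After constant-fold (5 stmts):
  u = 2
  z = 6
  d = 9
  a = 2
  return 2
After dead-code-elim (1 stmts):
  return 2
Evaluate:
  u = 2  =>  u = 2
  z = 6 * 1  =>  z = 6
  d = 9  =>  d = 9
  a = 2  =>  a = 2
  return u = 2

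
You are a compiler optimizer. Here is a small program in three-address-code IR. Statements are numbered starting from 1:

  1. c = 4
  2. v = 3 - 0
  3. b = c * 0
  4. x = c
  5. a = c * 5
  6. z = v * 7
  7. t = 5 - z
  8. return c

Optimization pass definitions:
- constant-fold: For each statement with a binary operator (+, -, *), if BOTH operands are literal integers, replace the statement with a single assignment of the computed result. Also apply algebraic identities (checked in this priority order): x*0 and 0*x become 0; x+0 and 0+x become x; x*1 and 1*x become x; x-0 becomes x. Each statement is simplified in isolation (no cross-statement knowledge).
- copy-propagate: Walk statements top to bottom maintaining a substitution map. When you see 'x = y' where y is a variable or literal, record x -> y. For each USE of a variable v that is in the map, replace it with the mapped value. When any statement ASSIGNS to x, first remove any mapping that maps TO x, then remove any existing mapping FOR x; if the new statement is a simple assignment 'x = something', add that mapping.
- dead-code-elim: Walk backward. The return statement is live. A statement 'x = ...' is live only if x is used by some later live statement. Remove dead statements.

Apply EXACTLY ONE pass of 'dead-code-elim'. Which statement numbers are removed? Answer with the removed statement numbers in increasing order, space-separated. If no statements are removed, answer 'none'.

Backward liveness scan:
Stmt 1 'c = 4': KEEP (c is live); live-in = []
Stmt 2 'v = 3 - 0': DEAD (v not in live set ['c'])
Stmt 3 'b = c * 0': DEAD (b not in live set ['c'])
Stmt 4 'x = c': DEAD (x not in live set ['c'])
Stmt 5 'a = c * 5': DEAD (a not in live set ['c'])
Stmt 6 'z = v * 7': DEAD (z not in live set ['c'])
Stmt 7 't = 5 - z': DEAD (t not in live set ['c'])
Stmt 8 'return c': KEEP (return); live-in = ['c']
Removed statement numbers: [2, 3, 4, 5, 6, 7]
Surviving IR:
  c = 4
  return c

Answer: 2 3 4 5 6 7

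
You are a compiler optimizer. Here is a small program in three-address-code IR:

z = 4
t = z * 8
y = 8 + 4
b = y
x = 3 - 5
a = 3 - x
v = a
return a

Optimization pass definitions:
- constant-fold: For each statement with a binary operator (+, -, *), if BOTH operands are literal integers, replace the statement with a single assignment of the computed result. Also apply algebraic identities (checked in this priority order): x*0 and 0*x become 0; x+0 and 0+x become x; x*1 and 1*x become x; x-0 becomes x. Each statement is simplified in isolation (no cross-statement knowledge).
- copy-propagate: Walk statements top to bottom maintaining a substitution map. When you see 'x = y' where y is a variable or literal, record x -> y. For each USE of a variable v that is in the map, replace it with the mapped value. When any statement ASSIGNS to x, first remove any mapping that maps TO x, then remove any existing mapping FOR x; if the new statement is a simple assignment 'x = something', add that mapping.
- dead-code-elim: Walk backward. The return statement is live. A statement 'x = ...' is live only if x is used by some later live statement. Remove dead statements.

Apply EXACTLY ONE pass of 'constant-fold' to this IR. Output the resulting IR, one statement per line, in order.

Applying constant-fold statement-by-statement:
  [1] z = 4  (unchanged)
  [2] t = z * 8  (unchanged)
  [3] y = 8 + 4  -> y = 12
  [4] b = y  (unchanged)
  [5] x = 3 - 5  -> x = -2
  [6] a = 3 - x  (unchanged)
  [7] v = a  (unchanged)
  [8] return a  (unchanged)
Result (8 stmts):
  z = 4
  t = z * 8
  y = 12
  b = y
  x = -2
  a = 3 - x
  v = a
  return a

Answer: z = 4
t = z * 8
y = 12
b = y
x = -2
a = 3 - x
v = a
return a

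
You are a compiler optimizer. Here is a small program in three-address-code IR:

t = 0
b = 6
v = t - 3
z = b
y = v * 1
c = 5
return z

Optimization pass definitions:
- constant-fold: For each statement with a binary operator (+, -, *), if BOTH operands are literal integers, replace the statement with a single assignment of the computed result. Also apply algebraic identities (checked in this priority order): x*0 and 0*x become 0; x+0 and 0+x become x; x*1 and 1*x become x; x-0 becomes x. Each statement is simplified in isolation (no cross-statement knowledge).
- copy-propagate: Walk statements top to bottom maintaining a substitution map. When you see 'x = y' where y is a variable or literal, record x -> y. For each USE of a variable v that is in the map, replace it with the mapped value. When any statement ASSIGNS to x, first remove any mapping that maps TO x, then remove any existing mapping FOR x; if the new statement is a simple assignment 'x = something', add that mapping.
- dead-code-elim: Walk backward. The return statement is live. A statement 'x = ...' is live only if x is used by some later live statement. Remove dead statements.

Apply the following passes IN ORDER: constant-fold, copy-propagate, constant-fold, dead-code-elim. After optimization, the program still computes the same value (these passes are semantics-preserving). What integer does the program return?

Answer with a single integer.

Answer: 6

Derivation:
Initial IR:
  t = 0
  b = 6
  v = t - 3
  z = b
  y = v * 1
  c = 5
  return z
After constant-fold (7 stmts):
  t = 0
  b = 6
  v = t - 3
  z = b
  y = v
  c = 5
  return z
After copy-propagate (7 stmts):
  t = 0
  b = 6
  v = 0 - 3
  z = 6
  y = v
  c = 5
  return 6
After constant-fold (7 stmts):
  t = 0
  b = 6
  v = -3
  z = 6
  y = v
  c = 5
  return 6
After dead-code-elim (1 stmts):
  return 6
Evaluate:
  t = 0  =>  t = 0
  b = 6  =>  b = 6
  v = t - 3  =>  v = -3
  z = b  =>  z = 6
  y = v * 1  =>  y = -3
  c = 5  =>  c = 5
  return z = 6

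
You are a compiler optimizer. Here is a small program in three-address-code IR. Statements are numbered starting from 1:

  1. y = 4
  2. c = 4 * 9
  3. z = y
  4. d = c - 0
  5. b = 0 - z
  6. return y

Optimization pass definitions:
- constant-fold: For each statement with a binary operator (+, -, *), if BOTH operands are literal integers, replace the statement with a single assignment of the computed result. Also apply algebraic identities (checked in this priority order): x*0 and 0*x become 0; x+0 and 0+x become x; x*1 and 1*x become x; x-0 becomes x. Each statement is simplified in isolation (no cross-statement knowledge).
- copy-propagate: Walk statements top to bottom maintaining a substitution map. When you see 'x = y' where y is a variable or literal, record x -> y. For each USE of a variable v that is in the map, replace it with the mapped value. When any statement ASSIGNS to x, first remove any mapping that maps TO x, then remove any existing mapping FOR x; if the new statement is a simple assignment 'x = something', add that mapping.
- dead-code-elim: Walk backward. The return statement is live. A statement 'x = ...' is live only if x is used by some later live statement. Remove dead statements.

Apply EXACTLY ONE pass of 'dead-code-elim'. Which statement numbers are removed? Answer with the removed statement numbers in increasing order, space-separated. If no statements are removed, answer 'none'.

Answer: 2 3 4 5

Derivation:
Backward liveness scan:
Stmt 1 'y = 4': KEEP (y is live); live-in = []
Stmt 2 'c = 4 * 9': DEAD (c not in live set ['y'])
Stmt 3 'z = y': DEAD (z not in live set ['y'])
Stmt 4 'd = c - 0': DEAD (d not in live set ['y'])
Stmt 5 'b = 0 - z': DEAD (b not in live set ['y'])
Stmt 6 'return y': KEEP (return); live-in = ['y']
Removed statement numbers: [2, 3, 4, 5]
Surviving IR:
  y = 4
  return y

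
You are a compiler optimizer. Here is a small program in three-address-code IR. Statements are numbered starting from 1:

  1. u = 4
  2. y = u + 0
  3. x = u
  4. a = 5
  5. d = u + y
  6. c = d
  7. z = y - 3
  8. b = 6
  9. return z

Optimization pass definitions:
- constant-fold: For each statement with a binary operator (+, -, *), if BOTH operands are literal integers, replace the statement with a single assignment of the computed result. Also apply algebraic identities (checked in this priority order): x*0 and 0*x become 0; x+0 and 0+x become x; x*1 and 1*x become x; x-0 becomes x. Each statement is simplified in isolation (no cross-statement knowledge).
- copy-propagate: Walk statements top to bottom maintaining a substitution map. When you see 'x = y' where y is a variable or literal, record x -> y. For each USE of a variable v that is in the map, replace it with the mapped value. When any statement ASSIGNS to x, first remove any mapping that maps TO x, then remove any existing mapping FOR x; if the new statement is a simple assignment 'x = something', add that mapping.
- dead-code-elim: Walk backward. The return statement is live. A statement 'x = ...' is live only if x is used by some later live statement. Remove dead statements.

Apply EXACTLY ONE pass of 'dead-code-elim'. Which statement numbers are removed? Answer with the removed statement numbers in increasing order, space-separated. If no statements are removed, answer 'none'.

Backward liveness scan:
Stmt 1 'u = 4': KEEP (u is live); live-in = []
Stmt 2 'y = u + 0': KEEP (y is live); live-in = ['u']
Stmt 3 'x = u': DEAD (x not in live set ['y'])
Stmt 4 'a = 5': DEAD (a not in live set ['y'])
Stmt 5 'd = u + y': DEAD (d not in live set ['y'])
Stmt 6 'c = d': DEAD (c not in live set ['y'])
Stmt 7 'z = y - 3': KEEP (z is live); live-in = ['y']
Stmt 8 'b = 6': DEAD (b not in live set ['z'])
Stmt 9 'return z': KEEP (return); live-in = ['z']
Removed statement numbers: [3, 4, 5, 6, 8]
Surviving IR:
  u = 4
  y = u + 0
  z = y - 3
  return z

Answer: 3 4 5 6 8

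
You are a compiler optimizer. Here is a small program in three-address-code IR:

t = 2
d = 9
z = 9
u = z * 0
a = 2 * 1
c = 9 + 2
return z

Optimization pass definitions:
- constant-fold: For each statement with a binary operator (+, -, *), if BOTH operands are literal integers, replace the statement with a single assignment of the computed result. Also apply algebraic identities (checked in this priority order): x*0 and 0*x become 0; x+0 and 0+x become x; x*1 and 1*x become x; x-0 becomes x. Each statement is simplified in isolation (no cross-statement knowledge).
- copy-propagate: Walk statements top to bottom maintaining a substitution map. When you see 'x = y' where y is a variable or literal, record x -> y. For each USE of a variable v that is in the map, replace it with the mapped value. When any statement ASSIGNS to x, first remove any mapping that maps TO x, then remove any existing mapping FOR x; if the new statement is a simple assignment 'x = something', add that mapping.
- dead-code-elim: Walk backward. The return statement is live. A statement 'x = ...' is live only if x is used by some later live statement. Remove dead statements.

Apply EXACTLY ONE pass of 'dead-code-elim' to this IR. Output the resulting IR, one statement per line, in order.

Answer: z = 9
return z

Derivation:
Applying dead-code-elim statement-by-statement:
  [7] return z  -> KEEP (return); live=['z']
  [6] c = 9 + 2  -> DEAD (c not live)
  [5] a = 2 * 1  -> DEAD (a not live)
  [4] u = z * 0  -> DEAD (u not live)
  [3] z = 9  -> KEEP; live=[]
  [2] d = 9  -> DEAD (d not live)
  [1] t = 2  -> DEAD (t not live)
Result (2 stmts):
  z = 9
  return z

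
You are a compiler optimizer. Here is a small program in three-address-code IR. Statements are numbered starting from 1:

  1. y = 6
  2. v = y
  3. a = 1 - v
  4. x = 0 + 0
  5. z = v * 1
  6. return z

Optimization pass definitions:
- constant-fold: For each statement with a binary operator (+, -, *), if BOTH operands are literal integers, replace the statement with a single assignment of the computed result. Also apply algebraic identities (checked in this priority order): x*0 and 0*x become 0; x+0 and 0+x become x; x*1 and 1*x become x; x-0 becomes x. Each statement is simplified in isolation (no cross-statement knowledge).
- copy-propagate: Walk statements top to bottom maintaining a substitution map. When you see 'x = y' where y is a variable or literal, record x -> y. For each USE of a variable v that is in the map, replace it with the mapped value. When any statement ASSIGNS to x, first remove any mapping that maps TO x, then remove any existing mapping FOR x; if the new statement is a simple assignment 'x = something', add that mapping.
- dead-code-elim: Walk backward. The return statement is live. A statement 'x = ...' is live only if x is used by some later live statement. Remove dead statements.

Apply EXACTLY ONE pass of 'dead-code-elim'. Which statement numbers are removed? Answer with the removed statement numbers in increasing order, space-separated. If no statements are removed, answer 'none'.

Answer: 3 4

Derivation:
Backward liveness scan:
Stmt 1 'y = 6': KEEP (y is live); live-in = []
Stmt 2 'v = y': KEEP (v is live); live-in = ['y']
Stmt 3 'a = 1 - v': DEAD (a not in live set ['v'])
Stmt 4 'x = 0 + 0': DEAD (x not in live set ['v'])
Stmt 5 'z = v * 1': KEEP (z is live); live-in = ['v']
Stmt 6 'return z': KEEP (return); live-in = ['z']
Removed statement numbers: [3, 4]
Surviving IR:
  y = 6
  v = y
  z = v * 1
  return z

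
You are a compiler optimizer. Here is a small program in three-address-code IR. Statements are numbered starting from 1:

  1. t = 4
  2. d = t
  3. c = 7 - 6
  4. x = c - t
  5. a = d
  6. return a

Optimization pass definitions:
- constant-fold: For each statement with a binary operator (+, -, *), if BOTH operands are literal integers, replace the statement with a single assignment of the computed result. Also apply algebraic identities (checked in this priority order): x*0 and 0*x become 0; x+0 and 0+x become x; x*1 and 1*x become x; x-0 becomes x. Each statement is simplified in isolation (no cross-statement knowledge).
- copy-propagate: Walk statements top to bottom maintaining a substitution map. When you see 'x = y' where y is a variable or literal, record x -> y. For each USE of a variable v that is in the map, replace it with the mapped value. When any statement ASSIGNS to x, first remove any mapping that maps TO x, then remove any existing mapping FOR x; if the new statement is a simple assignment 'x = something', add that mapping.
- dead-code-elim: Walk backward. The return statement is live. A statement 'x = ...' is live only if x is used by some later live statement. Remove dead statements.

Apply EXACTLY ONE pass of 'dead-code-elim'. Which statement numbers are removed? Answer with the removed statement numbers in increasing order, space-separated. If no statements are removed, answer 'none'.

Backward liveness scan:
Stmt 1 't = 4': KEEP (t is live); live-in = []
Stmt 2 'd = t': KEEP (d is live); live-in = ['t']
Stmt 3 'c = 7 - 6': DEAD (c not in live set ['d'])
Stmt 4 'x = c - t': DEAD (x not in live set ['d'])
Stmt 5 'a = d': KEEP (a is live); live-in = ['d']
Stmt 6 'return a': KEEP (return); live-in = ['a']
Removed statement numbers: [3, 4]
Surviving IR:
  t = 4
  d = t
  a = d
  return a

Answer: 3 4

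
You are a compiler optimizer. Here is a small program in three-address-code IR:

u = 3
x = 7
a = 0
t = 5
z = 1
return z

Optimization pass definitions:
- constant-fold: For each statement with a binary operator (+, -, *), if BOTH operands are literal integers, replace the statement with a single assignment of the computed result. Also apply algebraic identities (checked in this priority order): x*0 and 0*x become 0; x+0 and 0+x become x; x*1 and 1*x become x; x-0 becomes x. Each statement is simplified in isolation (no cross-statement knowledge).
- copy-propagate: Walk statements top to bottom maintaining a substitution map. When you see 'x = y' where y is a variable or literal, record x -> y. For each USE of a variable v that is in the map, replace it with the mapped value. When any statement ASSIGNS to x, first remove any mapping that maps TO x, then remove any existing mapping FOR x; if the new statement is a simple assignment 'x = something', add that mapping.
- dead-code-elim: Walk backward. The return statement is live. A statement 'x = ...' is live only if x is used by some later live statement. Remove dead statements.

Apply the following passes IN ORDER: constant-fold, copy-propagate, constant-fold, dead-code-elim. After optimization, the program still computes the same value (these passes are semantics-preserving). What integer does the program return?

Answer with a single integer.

Initial IR:
  u = 3
  x = 7
  a = 0
  t = 5
  z = 1
  return z
After constant-fold (6 stmts):
  u = 3
  x = 7
  a = 0
  t = 5
  z = 1
  return z
After copy-propagate (6 stmts):
  u = 3
  x = 7
  a = 0
  t = 5
  z = 1
  return 1
After constant-fold (6 stmts):
  u = 3
  x = 7
  a = 0
  t = 5
  z = 1
  return 1
After dead-code-elim (1 stmts):
  return 1
Evaluate:
  u = 3  =>  u = 3
  x = 7  =>  x = 7
  a = 0  =>  a = 0
  t = 5  =>  t = 5
  z = 1  =>  z = 1
  return z = 1

Answer: 1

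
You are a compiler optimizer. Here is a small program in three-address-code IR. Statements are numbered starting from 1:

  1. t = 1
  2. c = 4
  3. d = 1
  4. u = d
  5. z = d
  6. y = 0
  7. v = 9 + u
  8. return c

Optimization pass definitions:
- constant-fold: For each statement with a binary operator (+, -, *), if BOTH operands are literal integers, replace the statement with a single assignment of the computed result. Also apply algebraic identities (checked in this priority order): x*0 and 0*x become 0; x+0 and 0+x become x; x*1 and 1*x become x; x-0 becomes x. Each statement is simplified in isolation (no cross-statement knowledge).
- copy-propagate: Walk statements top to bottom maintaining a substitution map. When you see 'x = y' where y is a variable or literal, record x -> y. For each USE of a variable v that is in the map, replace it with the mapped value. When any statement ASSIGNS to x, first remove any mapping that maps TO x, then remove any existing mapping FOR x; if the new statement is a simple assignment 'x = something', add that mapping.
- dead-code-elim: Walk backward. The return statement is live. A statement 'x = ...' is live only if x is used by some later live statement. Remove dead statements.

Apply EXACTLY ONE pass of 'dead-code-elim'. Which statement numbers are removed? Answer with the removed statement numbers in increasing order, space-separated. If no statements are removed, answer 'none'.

Backward liveness scan:
Stmt 1 't = 1': DEAD (t not in live set [])
Stmt 2 'c = 4': KEEP (c is live); live-in = []
Stmt 3 'd = 1': DEAD (d not in live set ['c'])
Stmt 4 'u = d': DEAD (u not in live set ['c'])
Stmt 5 'z = d': DEAD (z not in live set ['c'])
Stmt 6 'y = 0': DEAD (y not in live set ['c'])
Stmt 7 'v = 9 + u': DEAD (v not in live set ['c'])
Stmt 8 'return c': KEEP (return); live-in = ['c']
Removed statement numbers: [1, 3, 4, 5, 6, 7]
Surviving IR:
  c = 4
  return c

Answer: 1 3 4 5 6 7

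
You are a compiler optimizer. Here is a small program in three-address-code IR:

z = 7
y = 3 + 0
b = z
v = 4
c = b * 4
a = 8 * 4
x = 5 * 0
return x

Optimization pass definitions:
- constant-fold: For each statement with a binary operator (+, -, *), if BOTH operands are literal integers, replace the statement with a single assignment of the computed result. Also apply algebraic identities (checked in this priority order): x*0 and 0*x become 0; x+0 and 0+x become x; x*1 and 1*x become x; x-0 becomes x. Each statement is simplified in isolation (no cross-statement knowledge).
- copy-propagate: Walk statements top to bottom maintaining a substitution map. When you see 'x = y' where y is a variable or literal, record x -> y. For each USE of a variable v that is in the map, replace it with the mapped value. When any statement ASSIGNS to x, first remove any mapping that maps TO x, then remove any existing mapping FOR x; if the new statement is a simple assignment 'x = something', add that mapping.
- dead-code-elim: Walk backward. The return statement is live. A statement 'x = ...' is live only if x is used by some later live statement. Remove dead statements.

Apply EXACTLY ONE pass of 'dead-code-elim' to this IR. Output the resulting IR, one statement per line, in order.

Applying dead-code-elim statement-by-statement:
  [8] return x  -> KEEP (return); live=['x']
  [7] x = 5 * 0  -> KEEP; live=[]
  [6] a = 8 * 4  -> DEAD (a not live)
  [5] c = b * 4  -> DEAD (c not live)
  [4] v = 4  -> DEAD (v not live)
  [3] b = z  -> DEAD (b not live)
  [2] y = 3 + 0  -> DEAD (y not live)
  [1] z = 7  -> DEAD (z not live)
Result (2 stmts):
  x = 5 * 0
  return x

Answer: x = 5 * 0
return x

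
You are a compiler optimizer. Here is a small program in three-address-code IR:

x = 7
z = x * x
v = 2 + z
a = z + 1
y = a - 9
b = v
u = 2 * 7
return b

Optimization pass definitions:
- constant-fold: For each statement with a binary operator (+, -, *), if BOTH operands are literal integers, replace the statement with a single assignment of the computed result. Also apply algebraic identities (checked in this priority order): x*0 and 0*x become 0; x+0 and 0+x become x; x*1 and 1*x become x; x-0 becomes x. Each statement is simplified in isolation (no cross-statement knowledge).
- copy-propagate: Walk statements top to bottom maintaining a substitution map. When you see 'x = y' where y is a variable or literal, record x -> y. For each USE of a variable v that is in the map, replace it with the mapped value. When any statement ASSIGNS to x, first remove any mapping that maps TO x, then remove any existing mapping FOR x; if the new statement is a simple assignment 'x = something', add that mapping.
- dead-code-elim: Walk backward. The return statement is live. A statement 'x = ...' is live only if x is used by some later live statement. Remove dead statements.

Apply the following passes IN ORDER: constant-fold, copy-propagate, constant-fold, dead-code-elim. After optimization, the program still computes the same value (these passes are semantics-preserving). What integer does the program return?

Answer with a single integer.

Initial IR:
  x = 7
  z = x * x
  v = 2 + z
  a = z + 1
  y = a - 9
  b = v
  u = 2 * 7
  return b
After constant-fold (8 stmts):
  x = 7
  z = x * x
  v = 2 + z
  a = z + 1
  y = a - 9
  b = v
  u = 14
  return b
After copy-propagate (8 stmts):
  x = 7
  z = 7 * 7
  v = 2 + z
  a = z + 1
  y = a - 9
  b = v
  u = 14
  return v
After constant-fold (8 stmts):
  x = 7
  z = 49
  v = 2 + z
  a = z + 1
  y = a - 9
  b = v
  u = 14
  return v
After dead-code-elim (3 stmts):
  z = 49
  v = 2 + z
  return v
Evaluate:
  x = 7  =>  x = 7
  z = x * x  =>  z = 49
  v = 2 + z  =>  v = 51
  a = z + 1  =>  a = 50
  y = a - 9  =>  y = 41
  b = v  =>  b = 51
  u = 2 * 7  =>  u = 14
  return b = 51

Answer: 51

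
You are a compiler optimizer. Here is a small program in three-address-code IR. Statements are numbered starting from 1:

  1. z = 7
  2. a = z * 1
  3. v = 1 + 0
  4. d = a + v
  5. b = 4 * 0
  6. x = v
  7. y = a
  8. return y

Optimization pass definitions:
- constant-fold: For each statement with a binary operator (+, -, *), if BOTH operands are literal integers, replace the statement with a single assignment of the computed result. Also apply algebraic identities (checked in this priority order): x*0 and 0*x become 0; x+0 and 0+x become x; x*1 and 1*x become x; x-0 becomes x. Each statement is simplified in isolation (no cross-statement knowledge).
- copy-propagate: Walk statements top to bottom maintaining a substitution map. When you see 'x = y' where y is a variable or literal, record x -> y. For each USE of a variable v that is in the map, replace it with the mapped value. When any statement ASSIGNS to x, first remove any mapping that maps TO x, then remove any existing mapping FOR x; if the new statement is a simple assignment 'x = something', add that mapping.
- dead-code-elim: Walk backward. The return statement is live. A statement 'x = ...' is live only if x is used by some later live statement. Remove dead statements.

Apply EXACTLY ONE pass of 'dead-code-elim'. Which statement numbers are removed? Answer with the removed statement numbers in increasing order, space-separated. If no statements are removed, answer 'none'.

Backward liveness scan:
Stmt 1 'z = 7': KEEP (z is live); live-in = []
Stmt 2 'a = z * 1': KEEP (a is live); live-in = ['z']
Stmt 3 'v = 1 + 0': DEAD (v not in live set ['a'])
Stmt 4 'd = a + v': DEAD (d not in live set ['a'])
Stmt 5 'b = 4 * 0': DEAD (b not in live set ['a'])
Stmt 6 'x = v': DEAD (x not in live set ['a'])
Stmt 7 'y = a': KEEP (y is live); live-in = ['a']
Stmt 8 'return y': KEEP (return); live-in = ['y']
Removed statement numbers: [3, 4, 5, 6]
Surviving IR:
  z = 7
  a = z * 1
  y = a
  return y

Answer: 3 4 5 6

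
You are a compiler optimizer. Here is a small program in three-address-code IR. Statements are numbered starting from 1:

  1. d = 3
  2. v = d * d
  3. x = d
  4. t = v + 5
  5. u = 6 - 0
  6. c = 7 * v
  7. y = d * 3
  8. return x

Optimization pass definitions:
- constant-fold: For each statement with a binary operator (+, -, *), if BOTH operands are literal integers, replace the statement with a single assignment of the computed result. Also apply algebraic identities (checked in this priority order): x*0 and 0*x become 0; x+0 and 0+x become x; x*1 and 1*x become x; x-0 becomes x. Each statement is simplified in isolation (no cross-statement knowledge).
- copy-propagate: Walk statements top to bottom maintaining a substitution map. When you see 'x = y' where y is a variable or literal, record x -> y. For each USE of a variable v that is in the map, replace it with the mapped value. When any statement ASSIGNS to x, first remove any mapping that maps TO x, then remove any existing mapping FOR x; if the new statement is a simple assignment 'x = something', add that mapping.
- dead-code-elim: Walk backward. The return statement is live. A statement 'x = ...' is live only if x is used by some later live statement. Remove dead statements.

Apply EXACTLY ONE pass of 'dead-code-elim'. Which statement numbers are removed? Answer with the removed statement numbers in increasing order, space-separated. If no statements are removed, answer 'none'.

Backward liveness scan:
Stmt 1 'd = 3': KEEP (d is live); live-in = []
Stmt 2 'v = d * d': DEAD (v not in live set ['d'])
Stmt 3 'x = d': KEEP (x is live); live-in = ['d']
Stmt 4 't = v + 5': DEAD (t not in live set ['x'])
Stmt 5 'u = 6 - 0': DEAD (u not in live set ['x'])
Stmt 6 'c = 7 * v': DEAD (c not in live set ['x'])
Stmt 7 'y = d * 3': DEAD (y not in live set ['x'])
Stmt 8 'return x': KEEP (return); live-in = ['x']
Removed statement numbers: [2, 4, 5, 6, 7]
Surviving IR:
  d = 3
  x = d
  return x

Answer: 2 4 5 6 7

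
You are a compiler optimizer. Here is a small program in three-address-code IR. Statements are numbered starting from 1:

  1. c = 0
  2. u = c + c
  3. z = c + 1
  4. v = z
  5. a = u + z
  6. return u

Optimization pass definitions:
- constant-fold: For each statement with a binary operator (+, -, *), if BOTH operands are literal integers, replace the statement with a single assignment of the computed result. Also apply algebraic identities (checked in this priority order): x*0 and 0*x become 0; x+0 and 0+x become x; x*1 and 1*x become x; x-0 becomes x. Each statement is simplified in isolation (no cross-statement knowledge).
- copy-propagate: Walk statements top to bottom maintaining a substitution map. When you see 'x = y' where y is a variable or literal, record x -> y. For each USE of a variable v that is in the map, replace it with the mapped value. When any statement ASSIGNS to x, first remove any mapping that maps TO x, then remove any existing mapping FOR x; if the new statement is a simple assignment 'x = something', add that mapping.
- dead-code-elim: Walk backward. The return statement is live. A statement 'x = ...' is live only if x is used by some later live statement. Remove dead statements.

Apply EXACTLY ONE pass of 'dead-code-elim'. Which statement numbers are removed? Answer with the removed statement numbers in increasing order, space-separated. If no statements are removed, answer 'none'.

Backward liveness scan:
Stmt 1 'c = 0': KEEP (c is live); live-in = []
Stmt 2 'u = c + c': KEEP (u is live); live-in = ['c']
Stmt 3 'z = c + 1': DEAD (z not in live set ['u'])
Stmt 4 'v = z': DEAD (v not in live set ['u'])
Stmt 5 'a = u + z': DEAD (a not in live set ['u'])
Stmt 6 'return u': KEEP (return); live-in = ['u']
Removed statement numbers: [3, 4, 5]
Surviving IR:
  c = 0
  u = c + c
  return u

Answer: 3 4 5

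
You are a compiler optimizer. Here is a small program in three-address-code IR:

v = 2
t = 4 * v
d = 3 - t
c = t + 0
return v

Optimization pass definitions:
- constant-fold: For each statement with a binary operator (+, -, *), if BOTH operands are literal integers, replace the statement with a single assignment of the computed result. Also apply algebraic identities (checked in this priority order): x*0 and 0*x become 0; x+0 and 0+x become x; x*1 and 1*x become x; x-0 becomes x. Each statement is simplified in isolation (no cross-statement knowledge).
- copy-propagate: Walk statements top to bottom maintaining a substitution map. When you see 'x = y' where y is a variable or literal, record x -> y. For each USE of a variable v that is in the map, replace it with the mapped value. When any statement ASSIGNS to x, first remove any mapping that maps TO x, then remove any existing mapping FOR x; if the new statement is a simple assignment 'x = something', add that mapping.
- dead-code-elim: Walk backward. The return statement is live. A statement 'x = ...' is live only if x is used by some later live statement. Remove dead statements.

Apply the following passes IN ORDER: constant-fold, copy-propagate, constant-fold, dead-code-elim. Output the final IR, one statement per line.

Initial IR:
  v = 2
  t = 4 * v
  d = 3 - t
  c = t + 0
  return v
After constant-fold (5 stmts):
  v = 2
  t = 4 * v
  d = 3 - t
  c = t
  return v
After copy-propagate (5 stmts):
  v = 2
  t = 4 * 2
  d = 3 - t
  c = t
  return 2
After constant-fold (5 stmts):
  v = 2
  t = 8
  d = 3 - t
  c = t
  return 2
After dead-code-elim (1 stmts):
  return 2

Answer: return 2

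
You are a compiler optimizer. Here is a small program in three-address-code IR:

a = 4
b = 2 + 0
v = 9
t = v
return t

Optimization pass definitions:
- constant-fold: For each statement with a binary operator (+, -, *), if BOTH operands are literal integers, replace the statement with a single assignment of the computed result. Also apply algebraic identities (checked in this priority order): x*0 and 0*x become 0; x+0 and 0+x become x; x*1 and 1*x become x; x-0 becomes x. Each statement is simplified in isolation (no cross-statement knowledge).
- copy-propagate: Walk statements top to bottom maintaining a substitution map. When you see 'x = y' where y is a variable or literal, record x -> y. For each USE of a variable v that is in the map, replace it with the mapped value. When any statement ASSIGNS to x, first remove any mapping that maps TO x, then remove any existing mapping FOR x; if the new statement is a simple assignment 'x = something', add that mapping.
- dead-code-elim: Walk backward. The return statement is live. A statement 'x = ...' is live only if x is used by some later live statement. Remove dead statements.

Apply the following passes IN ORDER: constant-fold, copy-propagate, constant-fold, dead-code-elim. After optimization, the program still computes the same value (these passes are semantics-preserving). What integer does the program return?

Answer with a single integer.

Initial IR:
  a = 4
  b = 2 + 0
  v = 9
  t = v
  return t
After constant-fold (5 stmts):
  a = 4
  b = 2
  v = 9
  t = v
  return t
After copy-propagate (5 stmts):
  a = 4
  b = 2
  v = 9
  t = 9
  return 9
After constant-fold (5 stmts):
  a = 4
  b = 2
  v = 9
  t = 9
  return 9
After dead-code-elim (1 stmts):
  return 9
Evaluate:
  a = 4  =>  a = 4
  b = 2 + 0  =>  b = 2
  v = 9  =>  v = 9
  t = v  =>  t = 9
  return t = 9

Answer: 9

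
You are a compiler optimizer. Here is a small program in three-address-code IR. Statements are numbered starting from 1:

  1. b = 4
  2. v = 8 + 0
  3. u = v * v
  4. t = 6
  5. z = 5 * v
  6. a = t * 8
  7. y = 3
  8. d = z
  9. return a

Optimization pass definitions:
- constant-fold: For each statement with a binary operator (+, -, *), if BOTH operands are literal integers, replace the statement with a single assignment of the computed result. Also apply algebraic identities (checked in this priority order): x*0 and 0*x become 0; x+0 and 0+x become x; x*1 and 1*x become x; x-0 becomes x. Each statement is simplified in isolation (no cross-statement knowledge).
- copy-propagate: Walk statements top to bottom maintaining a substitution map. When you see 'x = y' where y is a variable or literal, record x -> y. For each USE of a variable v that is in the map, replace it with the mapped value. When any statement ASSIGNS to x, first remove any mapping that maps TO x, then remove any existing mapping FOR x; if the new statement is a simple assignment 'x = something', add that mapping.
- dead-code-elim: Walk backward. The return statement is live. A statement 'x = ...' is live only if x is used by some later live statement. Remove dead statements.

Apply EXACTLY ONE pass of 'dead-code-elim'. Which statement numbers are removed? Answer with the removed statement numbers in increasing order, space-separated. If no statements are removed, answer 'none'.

Answer: 1 2 3 5 7 8

Derivation:
Backward liveness scan:
Stmt 1 'b = 4': DEAD (b not in live set [])
Stmt 2 'v = 8 + 0': DEAD (v not in live set [])
Stmt 3 'u = v * v': DEAD (u not in live set [])
Stmt 4 't = 6': KEEP (t is live); live-in = []
Stmt 5 'z = 5 * v': DEAD (z not in live set ['t'])
Stmt 6 'a = t * 8': KEEP (a is live); live-in = ['t']
Stmt 7 'y = 3': DEAD (y not in live set ['a'])
Stmt 8 'd = z': DEAD (d not in live set ['a'])
Stmt 9 'return a': KEEP (return); live-in = ['a']
Removed statement numbers: [1, 2, 3, 5, 7, 8]
Surviving IR:
  t = 6
  a = t * 8
  return a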